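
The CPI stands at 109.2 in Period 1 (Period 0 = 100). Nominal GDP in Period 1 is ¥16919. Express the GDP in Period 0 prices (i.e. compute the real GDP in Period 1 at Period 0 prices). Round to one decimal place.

15493.6

Real = Nominal ÷ (Index/100) = 16919 ÷ (109.2/100)
     = 16919 ÷ 1.092 = 15493.5897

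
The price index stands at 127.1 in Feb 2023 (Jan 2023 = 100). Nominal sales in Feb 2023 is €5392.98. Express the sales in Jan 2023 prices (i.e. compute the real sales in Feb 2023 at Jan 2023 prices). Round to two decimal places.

Real = Nominal ÷ (Index/100) = 5392.98 ÷ (127.1/100)
     = 5392.98 ÷ 1.271 = 4243.0999

4243.10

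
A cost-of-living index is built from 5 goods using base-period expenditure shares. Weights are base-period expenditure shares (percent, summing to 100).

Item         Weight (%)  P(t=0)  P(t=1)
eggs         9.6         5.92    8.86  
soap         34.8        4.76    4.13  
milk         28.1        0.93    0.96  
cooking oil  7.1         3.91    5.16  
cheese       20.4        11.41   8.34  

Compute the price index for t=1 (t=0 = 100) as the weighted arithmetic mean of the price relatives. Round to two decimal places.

97.85

eggs: 9.6 × (8.86/5.92) = 9.6 × 1.496622 = 14.3676
soap: 34.8 × (4.13/4.76) = 34.8 × 0.867647 = 30.1941
milk: 28.1 × (0.96/0.93) = 28.1 × 1.032258 = 29.0065
cooking oil: 7.1 × (5.16/3.91) = 7.1 × 1.319693 = 9.3698
cheese: 20.4 × (8.34/11.41) = 20.4 × 0.730938 = 14.9111
Index = Σ wᵢ·(p₁ᵢ/p₀ᵢ) = 14.3676 + 30.1941 + 29.0065 + 9.3698 + 14.9111 = 97.8491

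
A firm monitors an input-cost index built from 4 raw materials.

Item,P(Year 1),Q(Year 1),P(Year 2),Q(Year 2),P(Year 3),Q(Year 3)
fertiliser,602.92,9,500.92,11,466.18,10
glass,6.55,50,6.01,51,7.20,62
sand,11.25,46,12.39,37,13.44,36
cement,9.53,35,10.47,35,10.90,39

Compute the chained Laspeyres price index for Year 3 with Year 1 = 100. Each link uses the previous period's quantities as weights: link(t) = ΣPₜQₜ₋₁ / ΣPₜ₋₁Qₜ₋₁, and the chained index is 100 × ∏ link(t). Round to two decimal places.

83.48

Link Year 1→Year 2:
ΣP(Year 2)Q(Year 1) = 500.92×9 + 6.01×50 + 12.39×46 + 10.47×35 = 4508.28 + 300.5 + 569.94 + 366.45 = 5745.17
ΣP(Year 1)Q(Year 1) = 602.92×9 + 6.55×50 + 11.25×46 + 9.53×35 = 5426.28 + 327.5 + 517.5 + 333.55 = 6604.83
link = 5745.17/6604.83 = 0.869844
Link Year 2→Year 3:
ΣP(Year 3)Q(Year 2) = 466.18×11 + 7.20×51 + 13.44×37 + 10.90×35 = 5127.98 + 367.2 + 497.28 + 381.5 = 6373.96
ΣP(Year 2)Q(Year 2) = 500.92×11 + 6.01×51 + 12.39×37 + 10.47×35 = 5510.12 + 306.51 + 458.43 + 366.45 = 6641.51
link = 6373.96/6641.51 = 0.959715
Chained index = 100 × 0.869844 × 0.959715 = 83.4803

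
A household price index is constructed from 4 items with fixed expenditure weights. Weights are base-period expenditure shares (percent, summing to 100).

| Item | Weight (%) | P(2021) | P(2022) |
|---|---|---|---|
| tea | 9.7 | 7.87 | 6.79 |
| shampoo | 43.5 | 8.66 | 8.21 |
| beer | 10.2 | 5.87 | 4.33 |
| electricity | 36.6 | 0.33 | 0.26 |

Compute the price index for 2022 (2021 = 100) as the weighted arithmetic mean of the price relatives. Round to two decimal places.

tea: 9.7 × (6.79/7.87) = 9.7 × 0.862770 = 8.3689
shampoo: 43.5 × (8.21/8.66) = 43.5 × 0.948037 = 41.2396
beer: 10.2 × (4.33/5.87) = 10.2 × 0.737649 = 7.5240
electricity: 36.6 × (0.26/0.33) = 36.6 × 0.787879 = 28.8364
Index = Σ wᵢ·(p₁ᵢ/p₀ᵢ) = 8.3689 + 41.2396 + 7.5240 + 28.8364 = 85.9689

85.97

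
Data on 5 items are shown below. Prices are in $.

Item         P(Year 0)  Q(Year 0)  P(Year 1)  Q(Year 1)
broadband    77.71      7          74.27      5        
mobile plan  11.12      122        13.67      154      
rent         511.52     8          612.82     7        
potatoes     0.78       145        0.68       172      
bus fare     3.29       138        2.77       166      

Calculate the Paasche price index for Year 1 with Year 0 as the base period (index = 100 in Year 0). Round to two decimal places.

Paasche price index uses current-period quantities as weights.
ΣP(Year 1)·Q(Year 1) = 74.27×5 + 13.67×154 + 612.82×7 + 0.68×172 + 2.77×166 = 371.35 + 2105.18 + 4289.74 + 116.96 + 459.82 = 7343.05
ΣP(Year 0)·Q(Year 1) = 77.71×5 + 11.12×154 + 511.52×7 + 0.78×172 + 3.29×166 = 388.55 + 1712.48 + 3580.64 + 134.16 + 546.14 = 6361.97
Index = 7343.05 / 6361.97 × 100 = 115.4210

115.42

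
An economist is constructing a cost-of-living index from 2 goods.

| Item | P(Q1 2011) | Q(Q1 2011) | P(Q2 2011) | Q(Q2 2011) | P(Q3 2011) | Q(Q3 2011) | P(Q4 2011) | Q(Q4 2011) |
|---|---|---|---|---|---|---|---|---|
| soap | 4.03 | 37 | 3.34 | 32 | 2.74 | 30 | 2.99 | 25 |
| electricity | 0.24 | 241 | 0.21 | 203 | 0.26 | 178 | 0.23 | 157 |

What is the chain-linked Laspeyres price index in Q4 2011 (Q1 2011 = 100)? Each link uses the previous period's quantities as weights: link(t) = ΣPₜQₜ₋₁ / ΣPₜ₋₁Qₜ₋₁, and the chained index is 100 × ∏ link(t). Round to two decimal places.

80.40

Link Q1 2011→Q2 2011:
ΣP(Q2 2011)Q(Q1 2011) = 3.34×37 + 0.21×241 = 123.58 + 50.61 = 174.19
ΣP(Q1 2011)Q(Q1 2011) = 4.03×37 + 0.24×241 = 149.11 + 57.84 = 206.95
link = 174.19/206.95 = 0.841701
Link Q2 2011→Q3 2011:
ΣP(Q3 2011)Q(Q2 2011) = 2.74×32 + 0.26×203 = 87.68 + 52.78 = 140.46
ΣP(Q2 2011)Q(Q2 2011) = 3.34×32 + 0.21×203 = 106.88 + 42.63 = 149.51
link = 140.46/149.51 = 0.939469
Link Q3 2011→Q4 2011:
ΣP(Q4 2011)Q(Q3 2011) = 2.99×30 + 0.23×178 = 89.7 + 40.94 = 130.64
ΣP(Q3 2011)Q(Q3 2011) = 2.74×30 + 0.26×178 = 82.2 + 46.28 = 128.48
link = 130.64/128.48 = 1.016812
Chained index = 100 × 0.841701 × 0.939469 × 1.016812 = 80.4046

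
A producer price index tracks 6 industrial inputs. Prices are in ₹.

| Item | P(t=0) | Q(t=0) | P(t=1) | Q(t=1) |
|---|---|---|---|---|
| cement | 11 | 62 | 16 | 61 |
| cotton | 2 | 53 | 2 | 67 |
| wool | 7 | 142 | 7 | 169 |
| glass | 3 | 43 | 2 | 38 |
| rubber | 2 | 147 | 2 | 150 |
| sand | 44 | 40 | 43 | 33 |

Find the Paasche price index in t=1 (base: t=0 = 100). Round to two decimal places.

Paasche price index uses current-period quantities as weights.
ΣP(t=1)·Q(t=1) = 16×61 + 2×67 + 7×169 + 2×38 + 2×150 + 43×33 = 976 + 134 + 1183 + 76 + 300 + 1419 = 4088
ΣP(t=0)·Q(t=1) = 11×61 + 2×67 + 7×169 + 3×38 + 2×150 + 44×33 = 671 + 134 + 1183 + 114 + 300 + 1452 = 3854
Index = 4088 / 3854 × 100 = 106.0716

106.07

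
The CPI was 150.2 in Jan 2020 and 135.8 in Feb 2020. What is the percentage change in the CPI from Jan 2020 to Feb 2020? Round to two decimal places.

Change = (135.8 − 150.2) / 150.2 × 100
       = -14.4 / 150.2 × 100 = -9.5872%

-9.59%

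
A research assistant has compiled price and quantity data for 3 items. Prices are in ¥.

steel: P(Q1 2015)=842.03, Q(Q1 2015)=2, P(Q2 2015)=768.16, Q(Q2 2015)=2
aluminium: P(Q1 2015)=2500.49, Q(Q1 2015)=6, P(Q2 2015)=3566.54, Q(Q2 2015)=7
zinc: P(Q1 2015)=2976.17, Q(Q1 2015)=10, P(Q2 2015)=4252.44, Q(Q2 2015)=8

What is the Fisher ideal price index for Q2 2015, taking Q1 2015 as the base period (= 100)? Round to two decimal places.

Laspeyres component (base-period weights):
ΣP(Q2 2015)Q(Q1 2015) = 768.16×2 + 3566.54×6 + 4252.44×10 = 1536.32 + 21399.24 + 42524.4 = 65459.96
ΣP(Q1 2015)Q(Q1 2015) = 842.03×2 + 2500.49×6 + 2976.17×10 = 1684.06 + 15002.94 + 29761.7 = 46448.7
L = 65459.96 / 46448.7 × 100 = 140.9296
Paasche component (current-period weights):
ΣP(Q2 2015)Q(Q2 2015) = 768.16×2 + 3566.54×7 + 4252.44×8 = 1536.32 + 24965.78 + 34019.52 = 60521.62
ΣP(Q1 2015)Q(Q2 2015) = 842.03×2 + 2500.49×7 + 2976.17×8 = 1684.06 + 17503.43 + 23809.36 = 42996.85
P = 60521.62 / 42996.85 × 100 = 140.7583
Fisher = √(L × P) = √(140.9296 × 140.7583) = 140.8439

140.84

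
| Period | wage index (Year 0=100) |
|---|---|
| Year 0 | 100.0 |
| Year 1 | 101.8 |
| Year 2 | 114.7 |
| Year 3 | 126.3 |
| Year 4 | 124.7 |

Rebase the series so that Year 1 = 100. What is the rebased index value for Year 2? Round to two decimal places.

Rebased(Year 2) = 114.7 / 101.8 × 100 = 112.6719

112.67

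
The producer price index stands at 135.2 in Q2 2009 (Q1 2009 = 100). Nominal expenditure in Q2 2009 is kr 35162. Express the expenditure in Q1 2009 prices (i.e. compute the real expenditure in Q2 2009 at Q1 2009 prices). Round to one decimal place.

Real = Nominal ÷ (Index/100) = 35162 ÷ (135.2/100)
     = 35162 ÷ 1.352 = 26007.3964

26007.4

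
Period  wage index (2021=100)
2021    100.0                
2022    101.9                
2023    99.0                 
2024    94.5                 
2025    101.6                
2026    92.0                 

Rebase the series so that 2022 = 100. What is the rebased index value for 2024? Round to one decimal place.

Rebased(2024) = 94.5 / 101.9 × 100 = 92.7380

92.7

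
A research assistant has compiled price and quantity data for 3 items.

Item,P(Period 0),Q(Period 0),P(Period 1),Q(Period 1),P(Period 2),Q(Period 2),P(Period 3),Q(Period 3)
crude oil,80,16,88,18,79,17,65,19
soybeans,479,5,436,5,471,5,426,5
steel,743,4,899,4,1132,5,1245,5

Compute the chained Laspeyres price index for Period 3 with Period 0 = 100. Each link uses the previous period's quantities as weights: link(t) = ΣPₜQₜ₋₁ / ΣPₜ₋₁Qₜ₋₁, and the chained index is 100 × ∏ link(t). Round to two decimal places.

Link Period 0→Period 1:
ΣP(Period 1)Q(Period 0) = 88×16 + 436×5 + 899×4 = 1408 + 2180 + 3596 = 7184
ΣP(Period 0)Q(Period 0) = 80×16 + 479×5 + 743×4 = 1280 + 2395 + 2972 = 6647
link = 7184/6647 = 1.080788
Link Period 1→Period 2:
ΣP(Period 2)Q(Period 1) = 79×18 + 471×5 + 1132×4 = 1422 + 2355 + 4528 = 8305
ΣP(Period 1)Q(Period 1) = 88×18 + 436×5 + 899×4 = 1584 + 2180 + 3596 = 7360
link = 8305/7360 = 1.128397
Link Period 2→Period 3:
ΣP(Period 3)Q(Period 2) = 65×17 + 426×5 + 1245×5 = 1105 + 2130 + 6225 = 9460
ΣP(Period 2)Q(Period 2) = 79×17 + 471×5 + 1132×5 = 1343 + 2355 + 5660 = 9358
link = 9460/9358 = 1.010900
Chained index = 100 × 1.080788 × 1.128397 × 1.010900 = 123.2851

123.29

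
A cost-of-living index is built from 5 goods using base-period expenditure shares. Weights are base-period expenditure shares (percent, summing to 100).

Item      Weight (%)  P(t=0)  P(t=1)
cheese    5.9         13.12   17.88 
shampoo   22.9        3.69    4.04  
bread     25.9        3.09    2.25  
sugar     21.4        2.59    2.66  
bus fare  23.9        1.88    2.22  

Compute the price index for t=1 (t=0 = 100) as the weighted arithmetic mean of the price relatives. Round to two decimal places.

cheese: 5.9 × (17.88/13.12) = 5.9 × 1.362805 = 8.0405
shampoo: 22.9 × (4.04/3.69) = 22.9 × 1.094851 = 25.0721
bread: 25.9 × (2.25/3.09) = 25.9 × 0.728155 = 18.8592
sugar: 21.4 × (2.66/2.59) = 21.4 × 1.027027 = 21.9784
bus fare: 23.9 × (2.22/1.88) = 23.9 × 1.180851 = 28.2223
Index = Σ wᵢ·(p₁ᵢ/p₀ᵢ) = 8.0405 + 25.0721 + 18.8592 + 21.9784 + 28.2223 = 102.1726

102.17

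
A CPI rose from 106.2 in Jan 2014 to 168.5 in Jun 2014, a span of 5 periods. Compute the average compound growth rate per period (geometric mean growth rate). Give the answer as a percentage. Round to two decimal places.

Growth factor = (168.5/106.2)^(1/5) = (1.586629)^(1/5) = 1.096718
Growth rate = 1.096718 − 1 = 0.096718 = 9.6718%

9.67%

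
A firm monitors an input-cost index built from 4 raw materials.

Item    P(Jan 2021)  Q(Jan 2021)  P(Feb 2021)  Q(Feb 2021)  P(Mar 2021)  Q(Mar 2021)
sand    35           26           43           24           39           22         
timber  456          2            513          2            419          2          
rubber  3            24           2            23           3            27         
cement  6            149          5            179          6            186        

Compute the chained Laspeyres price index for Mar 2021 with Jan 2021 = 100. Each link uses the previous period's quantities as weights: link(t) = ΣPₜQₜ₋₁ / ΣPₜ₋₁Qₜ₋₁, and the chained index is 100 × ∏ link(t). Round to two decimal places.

102.46

Link Jan 2021→Feb 2021:
ΣP(Feb 2021)Q(Jan 2021) = 43×26 + 513×2 + 2×24 + 5×149 = 1118 + 1026 + 48 + 745 = 2937
ΣP(Jan 2021)Q(Jan 2021) = 35×26 + 456×2 + 3×24 + 6×149 = 910 + 912 + 72 + 894 = 2788
link = 2937/2788 = 1.053443
Link Feb 2021→Mar 2021:
ΣP(Mar 2021)Q(Feb 2021) = 39×24 + 419×2 + 3×23 + 6×179 = 936 + 838 + 69 + 1074 = 2917
ΣP(Feb 2021)Q(Feb 2021) = 43×24 + 513×2 + 2×23 + 5×179 = 1032 + 1026 + 46 + 895 = 2999
link = 2917/2999 = 0.972658
Chained index = 100 × 1.053443 × 0.972658 = 102.4640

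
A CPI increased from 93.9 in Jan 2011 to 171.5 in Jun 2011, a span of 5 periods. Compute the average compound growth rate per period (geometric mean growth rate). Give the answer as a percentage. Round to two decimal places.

12.80%

Growth factor = (171.5/93.9)^(1/5) = (1.826411)^(1/5) = 1.128028
Growth rate = 1.128028 − 1 = 0.128028 = 12.8028%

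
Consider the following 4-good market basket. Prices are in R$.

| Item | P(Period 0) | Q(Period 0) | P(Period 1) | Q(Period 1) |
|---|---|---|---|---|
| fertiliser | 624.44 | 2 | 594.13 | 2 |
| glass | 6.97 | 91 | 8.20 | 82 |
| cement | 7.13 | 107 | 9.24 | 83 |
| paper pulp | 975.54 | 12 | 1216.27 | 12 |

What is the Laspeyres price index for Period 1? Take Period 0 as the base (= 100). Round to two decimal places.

Laspeyres price index uses base-period quantities as weights.
ΣP(Period 1)·Q(Period 0) = 594.13×2 + 8.20×91 + 9.24×107 + 1216.27×12 = 1188.26 + 746.2 + 988.68 + 14595.24 = 17518.38
ΣP(Period 0)·Q(Period 0) = 624.44×2 + 6.97×91 + 7.13×107 + 975.54×12 = 1248.88 + 634.27 + 762.91 + 11706.48 = 14352.54
Index = 17518.38 / 14352.54 × 100 = 122.0577

122.06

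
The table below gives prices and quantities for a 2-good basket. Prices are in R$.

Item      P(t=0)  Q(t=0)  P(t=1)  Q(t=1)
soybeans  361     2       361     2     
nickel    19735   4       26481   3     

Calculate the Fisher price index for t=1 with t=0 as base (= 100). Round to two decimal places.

Laspeyres component (base-period weights):
ΣP(t=1)Q(t=0) = 361×2 + 26481×4 = 722 + 105924 = 106646
ΣP(t=0)Q(t=0) = 361×2 + 19735×4 = 722 + 78940 = 79662
L = 106646 / 79662 × 100 = 133.8731
Paasche component (current-period weights):
ΣP(t=1)Q(t=1) = 361×2 + 26481×3 = 722 + 79443 = 80165
ΣP(t=0)Q(t=1) = 361×2 + 19735×3 = 722 + 59205 = 59927
P = 80165 / 59927 × 100 = 133.7711
Fisher = √(L × P) = √(133.8731 × 133.7711) = 133.8221

133.82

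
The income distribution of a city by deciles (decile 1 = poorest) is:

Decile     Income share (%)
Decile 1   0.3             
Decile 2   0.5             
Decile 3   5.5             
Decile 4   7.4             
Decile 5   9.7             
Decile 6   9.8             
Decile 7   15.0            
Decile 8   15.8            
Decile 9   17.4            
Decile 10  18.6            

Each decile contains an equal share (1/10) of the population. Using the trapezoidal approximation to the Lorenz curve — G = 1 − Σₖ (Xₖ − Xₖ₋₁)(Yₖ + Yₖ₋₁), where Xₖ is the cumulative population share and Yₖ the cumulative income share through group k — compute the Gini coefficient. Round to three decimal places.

Cumulative income shares Yₖ: 0.0030, 0.0080, 0.0630, 0.1370, 0.2340, 0.3320, 0.4820, 0.6400, 0.8140, 1.0000
Σ (Xₖ−Xₖ₋₁)(Yₖ+Yₖ₋₁) = (1/10)(0.0030+0.0000) + (1/10)(0.0080+0.0030) + (1/10)(0.0630+0.0080) + (1/10)(0.1370+0.0630) + (1/10)(0.2340+0.1370) + (1/10)(0.3320+0.2340) + (1/10)(0.4820+0.3320) + (1/10)(0.6400+0.4820) + (1/10)(0.8140+0.6400) + (1/10)(1.0000+0.8140)
  = 0.0003 + 0.0011 + 0.0071 + 0.0200 + 0.0371 + 0.0566 + 0.0814 + 0.1122 + 0.1454 + 0.1814 = 0.6426
G = 1 − 0.6426 = 0.3574

0.357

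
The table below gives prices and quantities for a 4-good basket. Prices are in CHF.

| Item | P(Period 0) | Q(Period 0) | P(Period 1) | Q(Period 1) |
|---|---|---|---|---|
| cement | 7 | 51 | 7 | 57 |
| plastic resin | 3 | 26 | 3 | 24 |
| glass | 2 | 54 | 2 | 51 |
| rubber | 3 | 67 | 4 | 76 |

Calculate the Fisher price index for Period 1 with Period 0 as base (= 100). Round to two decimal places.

Laspeyres component (base-period weights):
ΣP(Period 1)Q(Period 0) = 7×51 + 3×26 + 2×54 + 4×67 = 357 + 78 + 108 + 268 = 811
ΣP(Period 0)Q(Period 0) = 7×51 + 3×26 + 2×54 + 3×67 = 357 + 78 + 108 + 201 = 744
L = 811 / 744 × 100 = 109.0054
Paasche component (current-period weights):
ΣP(Period 1)Q(Period 1) = 7×57 + 3×24 + 2×51 + 4×76 = 399 + 72 + 102 + 304 = 877
ΣP(Period 0)Q(Period 1) = 7×57 + 3×24 + 2×51 + 3×76 = 399 + 72 + 102 + 228 = 801
P = 877 / 801 × 100 = 109.4881
Fisher = √(L × P) = √(109.0054 × 109.4881) = 109.2465

109.25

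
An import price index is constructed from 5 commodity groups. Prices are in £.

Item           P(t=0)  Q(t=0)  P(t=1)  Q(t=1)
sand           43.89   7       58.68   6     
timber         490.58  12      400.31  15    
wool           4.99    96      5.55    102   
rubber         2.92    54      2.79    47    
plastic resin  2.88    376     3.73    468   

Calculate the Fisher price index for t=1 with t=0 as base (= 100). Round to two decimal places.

Laspeyres component (base-period weights):
ΣP(t=1)Q(t=0) = 58.68×7 + 400.31×12 + 5.55×96 + 2.79×54 + 3.73×376 = 410.76 + 4803.72 + 532.8 + 150.66 + 1402.48 = 7300.42
ΣP(t=0)Q(t=0) = 43.89×7 + 490.58×12 + 4.99×96 + 2.92×54 + 2.88×376 = 307.23 + 5886.96 + 479.04 + 157.68 + 1082.88 = 7913.79
L = 7300.42 / 7913.79 × 100 = 92.2494
Paasche component (current-period weights):
ΣP(t=1)Q(t=1) = 58.68×6 + 400.31×15 + 5.55×102 + 2.79×47 + 3.73×468 = 352.08 + 6004.65 + 566.1 + 131.13 + 1745.64 = 8799.6
ΣP(t=0)Q(t=1) = 43.89×6 + 490.58×15 + 4.99×102 + 2.92×47 + 2.88×468 = 263.34 + 7358.7 + 508.98 + 137.24 + 1347.84 = 9616.1
P = 8799.6 / 9616.1 × 100 = 91.5090
Fisher = √(L × P) = √(92.2494 × 91.5090) = 91.8784

91.88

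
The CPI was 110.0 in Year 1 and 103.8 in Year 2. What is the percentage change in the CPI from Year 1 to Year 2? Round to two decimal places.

-5.64%

Change = (103.8 − 110.0) / 110.0 × 100
       = -6.2 / 110.0 × 100 = -5.6364%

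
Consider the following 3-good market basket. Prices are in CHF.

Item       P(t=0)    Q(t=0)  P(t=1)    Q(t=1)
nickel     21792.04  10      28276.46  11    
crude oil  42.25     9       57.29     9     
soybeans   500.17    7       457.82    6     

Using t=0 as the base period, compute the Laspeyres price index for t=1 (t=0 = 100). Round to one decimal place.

Laspeyres price index uses base-period quantities as weights.
ΣP(t=1)·Q(t=0) = 28276.46×10 + 57.29×9 + 457.82×7 = 282764.6 + 515.61 + 3204.74 = 286484.95
ΣP(t=0)·Q(t=0) = 21792.04×10 + 42.25×9 + 500.17×7 = 217920.4 + 380.25 + 3501.19 = 221801.84
Index = 286484.95 / 221801.84 × 100 = 129.1626

129.2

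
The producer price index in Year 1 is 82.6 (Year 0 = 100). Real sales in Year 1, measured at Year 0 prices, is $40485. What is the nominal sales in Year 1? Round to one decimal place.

33440.6

Nominal = Real × (Index/100) = 40485 × (82.6/100)
        = 40485 × 0.826 = 33440.6100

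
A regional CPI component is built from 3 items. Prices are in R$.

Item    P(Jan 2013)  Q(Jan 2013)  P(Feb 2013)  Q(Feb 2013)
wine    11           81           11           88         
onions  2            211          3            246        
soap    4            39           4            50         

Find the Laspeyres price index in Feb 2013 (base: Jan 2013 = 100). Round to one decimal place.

Laspeyres price index uses base-period quantities as weights.
ΣP(Feb 2013)·Q(Jan 2013) = 11×81 + 3×211 + 4×39 = 891 + 633 + 156 = 1680
ΣP(Jan 2013)·Q(Jan 2013) = 11×81 + 2×211 + 4×39 = 891 + 422 + 156 = 1469
Index = 1680 / 1469 × 100 = 114.3635

114.4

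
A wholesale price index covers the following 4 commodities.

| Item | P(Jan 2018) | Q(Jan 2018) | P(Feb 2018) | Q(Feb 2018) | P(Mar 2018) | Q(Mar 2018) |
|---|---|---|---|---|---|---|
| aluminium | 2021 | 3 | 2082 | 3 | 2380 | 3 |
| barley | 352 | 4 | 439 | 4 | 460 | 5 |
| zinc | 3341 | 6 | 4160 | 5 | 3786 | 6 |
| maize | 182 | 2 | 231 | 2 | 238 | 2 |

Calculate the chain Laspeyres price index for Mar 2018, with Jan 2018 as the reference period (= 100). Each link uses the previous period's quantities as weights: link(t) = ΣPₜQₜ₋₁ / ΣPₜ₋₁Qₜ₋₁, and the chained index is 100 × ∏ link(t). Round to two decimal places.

Link Jan 2018→Feb 2018:
ΣP(Feb 2018)Q(Jan 2018) = 2082×3 + 439×4 + 4160×6 + 231×2 = 6246 + 1756 + 24960 + 462 = 33424
ΣP(Jan 2018)Q(Jan 2018) = 2021×3 + 352×4 + 3341×6 + 182×2 = 6063 + 1408 + 20046 + 364 = 27881
link = 33424/27881 = 1.198809
Link Feb 2018→Mar 2018:
ΣP(Mar 2018)Q(Feb 2018) = 2380×3 + 460×4 + 3786×5 + 238×2 = 7140 + 1840 + 18930 + 476 = 28386
ΣP(Feb 2018)Q(Feb 2018) = 2082×3 + 439×4 + 4160×5 + 231×2 = 6246 + 1756 + 20800 + 462 = 29264
link = 28386/29264 = 0.969997
Chained index = 100 × 1.198809 × 0.969997 = 116.2842

116.28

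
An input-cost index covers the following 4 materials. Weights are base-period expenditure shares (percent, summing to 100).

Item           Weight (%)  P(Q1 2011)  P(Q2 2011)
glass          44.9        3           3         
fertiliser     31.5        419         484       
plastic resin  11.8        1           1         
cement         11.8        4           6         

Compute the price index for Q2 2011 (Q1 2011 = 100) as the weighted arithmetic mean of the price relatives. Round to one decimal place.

glass: 44.9 × (3/3) = 44.9 × 1.000000 = 44.9000
fertiliser: 31.5 × (484/419) = 31.5 × 1.155131 = 36.3866
plastic resin: 11.8 × (1/1) = 11.8 × 1.000000 = 11.8000
cement: 11.8 × (6/4) = 11.8 × 1.500000 = 17.7000
Index = Σ wᵢ·(p₁ᵢ/p₀ᵢ) = 44.9000 + 36.3866 + 11.8000 + 17.7000 = 110.7866

110.8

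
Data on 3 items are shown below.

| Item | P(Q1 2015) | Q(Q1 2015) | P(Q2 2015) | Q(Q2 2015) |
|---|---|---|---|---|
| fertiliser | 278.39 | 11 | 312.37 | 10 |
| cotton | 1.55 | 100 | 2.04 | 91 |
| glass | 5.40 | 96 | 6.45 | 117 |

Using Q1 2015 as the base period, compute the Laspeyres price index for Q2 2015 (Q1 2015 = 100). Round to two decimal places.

114.02

Laspeyres price index uses base-period quantities as weights.
ΣP(Q2 2015)·Q(Q1 2015) = 312.37×11 + 2.04×100 + 6.45×96 = 3436.07 + 204 + 619.2 = 4259.27
ΣP(Q1 2015)·Q(Q1 2015) = 278.39×11 + 1.55×100 + 5.40×96 = 3062.29 + 155 + 518.4 = 3735.69
Index = 4259.27 / 3735.69 × 100 = 114.0156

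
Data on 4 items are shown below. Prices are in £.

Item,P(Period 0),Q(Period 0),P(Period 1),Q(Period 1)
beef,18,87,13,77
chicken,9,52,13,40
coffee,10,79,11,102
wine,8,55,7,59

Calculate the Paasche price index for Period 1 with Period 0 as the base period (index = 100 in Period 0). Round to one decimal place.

94.4

Paasche price index uses current-period quantities as weights.
ΣP(Period 1)·Q(Period 1) = 13×77 + 13×40 + 11×102 + 7×59 = 1001 + 520 + 1122 + 413 = 3056
ΣP(Period 0)·Q(Period 1) = 18×77 + 9×40 + 10×102 + 8×59 = 1386 + 360 + 1020 + 472 = 3238
Index = 3056 / 3238 × 100 = 94.3792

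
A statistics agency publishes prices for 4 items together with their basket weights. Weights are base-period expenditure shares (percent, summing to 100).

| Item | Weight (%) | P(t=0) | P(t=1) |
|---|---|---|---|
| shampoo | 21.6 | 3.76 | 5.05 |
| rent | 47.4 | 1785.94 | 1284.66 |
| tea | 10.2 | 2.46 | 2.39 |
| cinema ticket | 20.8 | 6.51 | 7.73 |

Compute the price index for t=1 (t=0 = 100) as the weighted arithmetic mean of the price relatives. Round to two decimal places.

shampoo: 21.6 × (5.05/3.76) = 21.6 × 1.343085 = 29.0106
rent: 47.4 × (1284.66/1785.94) = 47.4 × 0.719319 = 34.0957
tea: 10.2 × (2.39/2.46) = 10.2 × 0.971545 = 9.9098
cinema ticket: 20.8 × (7.73/6.51) = 20.8 × 1.187404 = 24.6980
Index = Σ wᵢ·(p₁ᵢ/p₀ᵢ) = 29.0106 + 34.0957 + 9.9098 + 24.6980 = 97.7141

97.71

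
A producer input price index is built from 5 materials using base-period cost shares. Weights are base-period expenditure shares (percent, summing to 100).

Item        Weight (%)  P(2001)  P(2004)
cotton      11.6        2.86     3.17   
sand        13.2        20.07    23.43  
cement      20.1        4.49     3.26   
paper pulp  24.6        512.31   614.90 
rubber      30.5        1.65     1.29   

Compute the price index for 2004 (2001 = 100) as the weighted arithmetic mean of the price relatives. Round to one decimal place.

96.2

cotton: 11.6 × (3.17/2.86) = 11.6 × 1.108392 = 12.8573
sand: 13.2 × (23.43/20.07) = 13.2 × 1.167414 = 15.4099
cement: 20.1 × (3.26/4.49) = 20.1 × 0.726058 = 14.5938
paper pulp: 24.6 × (614.90/512.31) = 24.6 × 1.200250 = 29.5261
rubber: 30.5 × (1.29/1.65) = 30.5 × 0.781818 = 23.8455
Index = Σ wᵢ·(p₁ᵢ/p₀ᵢ) = 12.8573 + 15.4099 + 14.5938 + 29.5261 + 23.8455 = 96.2326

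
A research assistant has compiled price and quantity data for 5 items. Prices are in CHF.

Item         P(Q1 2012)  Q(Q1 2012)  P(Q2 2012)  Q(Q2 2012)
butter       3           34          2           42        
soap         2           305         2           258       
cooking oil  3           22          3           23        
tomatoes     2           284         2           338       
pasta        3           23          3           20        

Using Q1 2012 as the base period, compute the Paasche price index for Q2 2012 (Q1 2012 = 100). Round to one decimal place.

97.1

Paasche price index uses current-period quantities as weights.
ΣP(Q2 2012)·Q(Q2 2012) = 2×42 + 2×258 + 3×23 + 2×338 + 3×20 = 84 + 516 + 69 + 676 + 60 = 1405
ΣP(Q1 2012)·Q(Q2 2012) = 3×42 + 2×258 + 3×23 + 2×338 + 3×20 = 126 + 516 + 69 + 676 + 60 = 1447
Index = 1405 / 1447 × 100 = 97.0974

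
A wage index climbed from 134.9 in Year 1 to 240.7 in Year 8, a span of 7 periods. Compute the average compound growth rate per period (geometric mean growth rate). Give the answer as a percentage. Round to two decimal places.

Growth factor = (240.7/134.9)^(1/7) = (1.784285)^(1/7) = 1.086234
Growth rate = 1.086234 − 1 = 0.086234 = 8.6234%

8.62%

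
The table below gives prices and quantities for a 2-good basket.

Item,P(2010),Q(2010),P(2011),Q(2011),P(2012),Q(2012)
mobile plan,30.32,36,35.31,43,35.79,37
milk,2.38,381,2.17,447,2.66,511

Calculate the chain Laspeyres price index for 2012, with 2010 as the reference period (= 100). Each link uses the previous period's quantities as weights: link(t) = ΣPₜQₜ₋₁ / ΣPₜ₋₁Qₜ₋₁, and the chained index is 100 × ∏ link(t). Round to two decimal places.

115.10

Link 2010→2011:
ΣP(2011)Q(2010) = 35.31×36 + 2.17×381 = 1271.16 + 826.77 = 2097.93
ΣP(2010)Q(2010) = 30.32×36 + 2.38×381 = 1091.52 + 906.78 = 1998.3
link = 2097.93/1998.3 = 1.049857
Link 2011→2012:
ΣP(2012)Q(2011) = 35.79×43 + 2.66×447 = 1538.97 + 1189.02 = 2727.99
ΣP(2011)Q(2011) = 35.31×43 + 2.17×447 = 1518.33 + 969.99 = 2488.32
link = 2727.99/2488.32 = 1.096318
Chained index = 100 × 1.049857 × 1.096318 = 115.0978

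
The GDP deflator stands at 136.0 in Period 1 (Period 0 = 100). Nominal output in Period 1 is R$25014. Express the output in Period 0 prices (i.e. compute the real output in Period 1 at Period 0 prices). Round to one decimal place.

18392.6

Real = Nominal ÷ (Index/100) = 25014 ÷ (136.0/100)
     = 25014 ÷ 1.360 = 18392.6471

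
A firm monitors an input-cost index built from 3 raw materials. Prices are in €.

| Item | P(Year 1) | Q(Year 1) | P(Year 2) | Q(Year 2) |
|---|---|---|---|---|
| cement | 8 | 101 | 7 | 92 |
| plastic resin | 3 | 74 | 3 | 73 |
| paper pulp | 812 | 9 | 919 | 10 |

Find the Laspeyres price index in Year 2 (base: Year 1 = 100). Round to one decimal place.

110.3

Laspeyres price index uses base-period quantities as weights.
ΣP(Year 2)·Q(Year 1) = 7×101 + 3×74 + 919×9 = 707 + 222 + 8271 = 9200
ΣP(Year 1)·Q(Year 1) = 8×101 + 3×74 + 812×9 = 808 + 222 + 7308 = 8338
Index = 9200 / 8338 × 100 = 110.3382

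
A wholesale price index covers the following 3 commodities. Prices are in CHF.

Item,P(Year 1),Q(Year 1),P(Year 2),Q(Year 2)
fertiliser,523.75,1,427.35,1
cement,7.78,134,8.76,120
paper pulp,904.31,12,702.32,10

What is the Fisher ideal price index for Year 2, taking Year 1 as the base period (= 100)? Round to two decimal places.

Laspeyres component (base-period weights):
ΣP(Year 2)Q(Year 1) = 427.35×1 + 8.76×134 + 702.32×12 = 427.35 + 1173.84 + 8427.84 = 10029.03
ΣP(Year 1)Q(Year 1) = 523.75×1 + 7.78×134 + 904.31×12 = 523.75 + 1042.52 + 10851.72 = 12417.99
L = 10029.03 / 12417.99 × 100 = 80.7621
Paasche component (current-period weights):
ΣP(Year 2)Q(Year 2) = 427.35×1 + 8.76×120 + 702.32×10 = 427.35 + 1051.2 + 7023.2 = 8501.75
ΣP(Year 1)Q(Year 2) = 523.75×1 + 7.78×120 + 904.31×10 = 523.75 + 933.6 + 9043.1 = 10500.45
P = 8501.75 / 10500.45 × 100 = 80.9656
Fisher = √(L × P) = √(80.7621 × 80.9656) = 80.8638

80.86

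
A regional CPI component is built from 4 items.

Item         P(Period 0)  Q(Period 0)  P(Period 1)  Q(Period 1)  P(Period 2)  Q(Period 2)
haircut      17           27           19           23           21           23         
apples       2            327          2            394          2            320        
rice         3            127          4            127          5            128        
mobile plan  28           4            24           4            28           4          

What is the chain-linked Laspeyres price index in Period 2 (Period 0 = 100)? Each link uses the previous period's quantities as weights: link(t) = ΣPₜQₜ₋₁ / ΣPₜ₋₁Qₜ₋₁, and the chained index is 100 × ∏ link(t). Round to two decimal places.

121.67

Link Period 0→Period 1:
ΣP(Period 1)Q(Period 0) = 19×27 + 2×327 + 4×127 + 24×4 = 513 + 654 + 508 + 96 = 1771
ΣP(Period 0)Q(Period 0) = 17×27 + 2×327 + 3×127 + 28×4 = 459 + 654 + 381 + 112 = 1606
link = 1771/1606 = 1.102740
Link Period 1→Period 2:
ΣP(Period 2)Q(Period 1) = 21×23 + 2×394 + 5×127 + 28×4 = 483 + 788 + 635 + 112 = 2018
ΣP(Period 1)Q(Period 1) = 19×23 + 2×394 + 4×127 + 24×4 = 437 + 788 + 508 + 96 = 1829
link = 2018/1829 = 1.103335
Chained index = 100 × 1.102740 × 1.103335 = 121.6692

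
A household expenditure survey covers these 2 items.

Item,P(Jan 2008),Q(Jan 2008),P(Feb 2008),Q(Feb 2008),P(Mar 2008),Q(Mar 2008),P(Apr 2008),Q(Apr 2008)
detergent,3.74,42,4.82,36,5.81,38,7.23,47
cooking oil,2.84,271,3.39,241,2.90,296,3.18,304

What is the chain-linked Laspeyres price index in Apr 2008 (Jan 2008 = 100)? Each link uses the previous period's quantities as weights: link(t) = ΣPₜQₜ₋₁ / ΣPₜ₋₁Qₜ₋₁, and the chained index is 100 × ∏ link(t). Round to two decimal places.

Link Jan 2008→Feb 2008:
ΣP(Feb 2008)Q(Jan 2008) = 4.82×42 + 3.39×271 = 202.44 + 918.69 = 1121.13
ΣP(Jan 2008)Q(Jan 2008) = 3.74×42 + 2.84×271 = 157.08 + 769.64 = 926.72
link = 1121.13/926.72 = 1.209783
Link Feb 2008→Mar 2008:
ΣP(Mar 2008)Q(Feb 2008) = 5.81×36 + 2.90×241 = 209.16 + 698.9 = 908.06
ΣP(Feb 2008)Q(Feb 2008) = 4.82×36 + 3.39×241 = 173.52 + 816.99 = 990.51
link = 908.06/990.51 = 0.916760
Link Mar 2008→Apr 2008:
ΣP(Apr 2008)Q(Mar 2008) = 7.23×38 + 3.18×296 = 274.74 + 941.28 = 1216.02
ΣP(Mar 2008)Q(Mar 2008) = 5.81×38 + 2.90×296 = 220.78 + 858.4 = 1079.18
link = 1216.02/1079.18 = 1.126800
Chained index = 100 × 1.209783 × 0.916760 × 1.126800 = 124.9712

124.97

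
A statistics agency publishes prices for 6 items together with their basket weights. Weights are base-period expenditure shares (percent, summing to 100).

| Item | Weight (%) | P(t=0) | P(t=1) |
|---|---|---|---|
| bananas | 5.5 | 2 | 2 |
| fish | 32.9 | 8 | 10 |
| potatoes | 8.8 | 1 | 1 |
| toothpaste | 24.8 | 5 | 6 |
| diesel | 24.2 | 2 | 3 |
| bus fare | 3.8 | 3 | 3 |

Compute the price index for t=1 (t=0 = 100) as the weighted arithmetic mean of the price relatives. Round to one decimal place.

bananas: 5.5 × (2/2) = 5.5 × 1.000000 = 5.5000
fish: 32.9 × (10/8) = 32.9 × 1.250000 = 41.1250
potatoes: 8.8 × (1/1) = 8.8 × 1.000000 = 8.8000
toothpaste: 24.8 × (6/5) = 24.8 × 1.200000 = 29.7600
diesel: 24.2 × (3/2) = 24.2 × 1.500000 = 36.3000
bus fare: 3.8 × (3/3) = 3.8 × 1.000000 = 3.8000
Index = Σ wᵢ·(p₁ᵢ/p₀ᵢ) = 5.5000 + 41.1250 + 8.8000 + 29.7600 + 36.3000 + 3.8000 = 125.2850

125.3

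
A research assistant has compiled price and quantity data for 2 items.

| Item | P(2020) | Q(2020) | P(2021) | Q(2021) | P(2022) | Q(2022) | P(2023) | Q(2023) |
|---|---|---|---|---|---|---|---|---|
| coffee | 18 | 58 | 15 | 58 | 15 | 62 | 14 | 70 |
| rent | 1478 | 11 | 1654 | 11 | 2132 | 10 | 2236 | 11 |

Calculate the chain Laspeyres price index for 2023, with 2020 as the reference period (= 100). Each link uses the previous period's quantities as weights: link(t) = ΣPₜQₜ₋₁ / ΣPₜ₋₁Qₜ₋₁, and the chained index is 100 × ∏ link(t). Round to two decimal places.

146.75

Link 2020→2021:
ΣP(2021)Q(2020) = 15×58 + 1654×11 = 870 + 18194 = 19064
ΣP(2020)Q(2020) = 18×58 + 1478×11 = 1044 + 16258 = 17302
link = 19064/17302 = 1.101838
Link 2021→2022:
ΣP(2022)Q(2021) = 15×58 + 2132×11 = 870 + 23452 = 24322
ΣP(2021)Q(2021) = 15×58 + 1654×11 = 870 + 18194 = 19064
link = 24322/19064 = 1.275808
Link 2022→2023:
ΣP(2023)Q(2022) = 14×62 + 2236×10 = 868 + 22360 = 23228
ΣP(2022)Q(2022) = 15×62 + 2132×10 = 930 + 21320 = 22250
link = 23228/22250 = 1.043955
Chained index = 100 × 1.101838 × 1.275808 × 1.043955 = 146.7523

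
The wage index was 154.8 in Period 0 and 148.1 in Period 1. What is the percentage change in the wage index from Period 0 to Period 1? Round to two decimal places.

Change = (148.1 − 154.8) / 154.8 × 100
       = -6.7 / 154.8 × 100 = -4.3282%

-4.33%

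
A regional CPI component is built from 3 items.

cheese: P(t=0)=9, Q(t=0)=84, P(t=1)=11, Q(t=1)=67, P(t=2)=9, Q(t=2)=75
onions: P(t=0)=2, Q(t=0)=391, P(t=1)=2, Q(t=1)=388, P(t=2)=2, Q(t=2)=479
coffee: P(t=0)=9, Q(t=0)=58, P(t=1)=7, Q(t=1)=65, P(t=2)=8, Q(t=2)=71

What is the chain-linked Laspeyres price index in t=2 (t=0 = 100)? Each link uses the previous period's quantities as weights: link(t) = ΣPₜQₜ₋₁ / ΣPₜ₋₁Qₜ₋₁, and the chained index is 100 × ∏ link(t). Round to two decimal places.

98.93

Link t=0→t=1:
ΣP(t=1)Q(t=0) = 11×84 + 2×391 + 7×58 = 924 + 782 + 406 = 2112
ΣP(t=0)Q(t=0) = 9×84 + 2×391 + 9×58 = 756 + 782 + 522 = 2060
link = 2112/2060 = 1.025243
Link t=1→t=2:
ΣP(t=2)Q(t=1) = 9×67 + 2×388 + 8×65 = 603 + 776 + 520 = 1899
ΣP(t=1)Q(t=1) = 11×67 + 2×388 + 7×65 = 737 + 776 + 455 = 1968
link = 1899/1968 = 0.964939
Chained index = 100 × 1.025243 × 0.964939 = 98.9297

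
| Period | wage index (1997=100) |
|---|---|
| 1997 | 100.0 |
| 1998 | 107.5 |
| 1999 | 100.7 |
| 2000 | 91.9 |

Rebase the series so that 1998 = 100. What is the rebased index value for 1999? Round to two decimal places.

Rebased(1999) = 100.7 / 107.5 × 100 = 93.6744

93.67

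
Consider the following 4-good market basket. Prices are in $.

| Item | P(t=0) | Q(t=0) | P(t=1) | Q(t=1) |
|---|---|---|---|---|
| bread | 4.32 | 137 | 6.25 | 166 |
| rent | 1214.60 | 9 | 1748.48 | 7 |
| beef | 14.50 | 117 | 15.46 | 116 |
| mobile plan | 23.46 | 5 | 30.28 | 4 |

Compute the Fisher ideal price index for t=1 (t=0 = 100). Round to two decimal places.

138.63

Laspeyres component (base-period weights):
ΣP(t=1)Q(t=0) = 6.25×137 + 1748.48×9 + 15.46×117 + 30.28×5 = 856.25 + 15736.32 + 1808.82 + 151.4 = 18552.79
ΣP(t=0)Q(t=0) = 4.32×137 + 1214.60×9 + 14.50×117 + 23.46×5 = 591.84 + 10931.4 + 1696.5 + 117.3 = 13337.04
L = 18552.79 / 13337.04 × 100 = 139.1073
Paasche component (current-period weights):
ΣP(t=1)Q(t=1) = 6.25×166 + 1748.48×7 + 15.46×116 + 30.28×4 = 1037.5 + 12239.36 + 1793.36 + 121.12 = 15191.34
ΣP(t=0)Q(t=1) = 4.32×166 + 1214.60×7 + 14.50×116 + 23.46×4 = 717.12 + 8502.2 + 1682 + 93.84 = 10995.16
P = 15191.34 / 10995.16 × 100 = 138.1639
Fisher = √(L × P) = √(139.1073 × 138.1639) = 138.6348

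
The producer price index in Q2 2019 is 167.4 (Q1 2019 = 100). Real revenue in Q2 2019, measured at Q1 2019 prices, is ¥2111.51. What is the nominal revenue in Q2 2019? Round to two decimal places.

Nominal = Real × (Index/100) = 2111.51 × (167.4/100)
        = 2111.51 × 1.674 = 3534.6677

3534.67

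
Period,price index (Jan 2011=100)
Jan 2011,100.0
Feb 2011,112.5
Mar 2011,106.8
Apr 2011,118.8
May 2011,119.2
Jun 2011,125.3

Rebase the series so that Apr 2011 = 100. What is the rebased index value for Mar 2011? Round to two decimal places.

89.90

Rebased(Mar 2011) = 106.8 / 118.8 × 100 = 89.8990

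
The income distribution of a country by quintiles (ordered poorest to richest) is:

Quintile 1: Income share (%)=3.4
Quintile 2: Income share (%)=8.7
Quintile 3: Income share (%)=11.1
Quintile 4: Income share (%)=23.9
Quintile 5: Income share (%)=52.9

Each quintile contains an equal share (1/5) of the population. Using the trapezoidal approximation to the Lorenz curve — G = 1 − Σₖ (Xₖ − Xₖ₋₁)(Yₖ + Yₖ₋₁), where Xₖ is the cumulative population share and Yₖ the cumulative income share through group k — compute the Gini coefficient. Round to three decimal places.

Cumulative income shares Yₖ: 0.0340, 0.1210, 0.2320, 0.4710, 1.0000
Σ (Xₖ−Xₖ₋₁)(Yₖ+Yₖ₋₁) = (1/5)(0.0340+0.0000) + (1/5)(0.1210+0.0340) + (1/5)(0.2320+0.1210) + (1/5)(0.4710+0.2320) + (1/5)(1.0000+0.4710)
  = 0.0068 + 0.0310 + 0.0706 + 0.1406 + 0.2942 = 0.5432
G = 1 − 0.5432 = 0.4568

0.457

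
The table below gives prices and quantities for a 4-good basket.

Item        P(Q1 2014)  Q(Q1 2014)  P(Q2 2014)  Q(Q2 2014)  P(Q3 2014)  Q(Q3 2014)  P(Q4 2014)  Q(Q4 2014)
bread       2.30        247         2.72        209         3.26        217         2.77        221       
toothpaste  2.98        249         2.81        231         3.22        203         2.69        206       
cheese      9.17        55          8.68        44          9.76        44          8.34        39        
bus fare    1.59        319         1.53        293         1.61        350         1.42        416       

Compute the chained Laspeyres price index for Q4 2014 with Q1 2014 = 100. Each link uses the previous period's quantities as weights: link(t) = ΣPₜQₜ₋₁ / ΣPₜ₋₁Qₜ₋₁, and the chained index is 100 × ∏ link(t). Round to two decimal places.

97.69

Link Q1 2014→Q2 2014:
ΣP(Q2 2014)Q(Q1 2014) = 2.72×247 + 2.81×249 + 8.68×55 + 1.53×319 = 671.84 + 699.69 + 477.4 + 488.07 = 2337
ΣP(Q1 2014)Q(Q1 2014) = 2.30×247 + 2.98×249 + 9.17×55 + 1.59×319 = 568.1 + 742.02 + 504.35 + 507.21 = 2321.68
link = 2337/2321.68 = 1.006599
Link Q2 2014→Q3 2014:
ΣP(Q3 2014)Q(Q2 2014) = 3.26×209 + 3.22×231 + 9.76×44 + 1.61×293 = 681.34 + 743.82 + 429.44 + 471.73 = 2326.33
ΣP(Q2 2014)Q(Q2 2014) = 2.72×209 + 2.81×231 + 8.68×44 + 1.53×293 = 568.48 + 649.11 + 381.92 + 448.29 = 2047.8
link = 2326.33/2047.8 = 1.136014
Link Q3 2014→Q4 2014:
ΣP(Q4 2014)Q(Q3 2014) = 2.77×217 + 2.69×203 + 8.34×44 + 1.42×350 = 601.09 + 546.07 + 366.96 + 497 = 2011.12
ΣP(Q3 2014)Q(Q3 2014) = 3.26×217 + 3.22×203 + 9.76×44 + 1.61×350 = 707.42 + 653.66 + 429.44 + 563.5 = 2354.02
link = 2011.12/2354.02 = 0.854334
Chained index = 100 × 1.006599 × 1.136014 × 0.854334 = 97.6940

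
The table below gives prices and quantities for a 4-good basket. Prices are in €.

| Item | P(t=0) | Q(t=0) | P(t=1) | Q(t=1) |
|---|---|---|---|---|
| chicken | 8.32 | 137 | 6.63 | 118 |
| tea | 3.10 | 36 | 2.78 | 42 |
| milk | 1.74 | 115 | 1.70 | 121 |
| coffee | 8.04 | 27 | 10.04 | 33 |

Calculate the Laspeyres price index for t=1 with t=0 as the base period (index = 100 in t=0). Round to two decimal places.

88.39

Laspeyres price index uses base-period quantities as weights.
ΣP(t=1)·Q(t=0) = 6.63×137 + 2.78×36 + 1.70×115 + 10.04×27 = 908.31 + 100.08 + 195.5 + 271.08 = 1474.97
ΣP(t=0)·Q(t=0) = 8.32×137 + 3.10×36 + 1.74×115 + 8.04×27 = 1139.84 + 111.6 + 200.1 + 217.08 = 1668.62
Index = 1474.97 / 1668.62 × 100 = 88.3946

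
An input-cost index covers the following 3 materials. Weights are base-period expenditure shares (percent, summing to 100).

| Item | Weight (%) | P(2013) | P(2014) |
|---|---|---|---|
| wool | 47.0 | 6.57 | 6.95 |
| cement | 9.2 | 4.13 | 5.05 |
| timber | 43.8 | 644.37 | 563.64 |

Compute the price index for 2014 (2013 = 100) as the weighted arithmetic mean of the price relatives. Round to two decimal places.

wool: 47.0 × (6.95/6.57) = 47.0 × 1.057839 = 49.7184
cement: 9.2 × (5.05/4.13) = 9.2 × 1.222760 = 11.2494
timber: 43.8 × (563.64/644.37) = 43.8 × 0.874715 = 38.3125
Index = Σ wᵢ·(p₁ᵢ/p₀ᵢ) = 49.7184 + 11.2494 + 38.3125 = 99.2803

99.28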